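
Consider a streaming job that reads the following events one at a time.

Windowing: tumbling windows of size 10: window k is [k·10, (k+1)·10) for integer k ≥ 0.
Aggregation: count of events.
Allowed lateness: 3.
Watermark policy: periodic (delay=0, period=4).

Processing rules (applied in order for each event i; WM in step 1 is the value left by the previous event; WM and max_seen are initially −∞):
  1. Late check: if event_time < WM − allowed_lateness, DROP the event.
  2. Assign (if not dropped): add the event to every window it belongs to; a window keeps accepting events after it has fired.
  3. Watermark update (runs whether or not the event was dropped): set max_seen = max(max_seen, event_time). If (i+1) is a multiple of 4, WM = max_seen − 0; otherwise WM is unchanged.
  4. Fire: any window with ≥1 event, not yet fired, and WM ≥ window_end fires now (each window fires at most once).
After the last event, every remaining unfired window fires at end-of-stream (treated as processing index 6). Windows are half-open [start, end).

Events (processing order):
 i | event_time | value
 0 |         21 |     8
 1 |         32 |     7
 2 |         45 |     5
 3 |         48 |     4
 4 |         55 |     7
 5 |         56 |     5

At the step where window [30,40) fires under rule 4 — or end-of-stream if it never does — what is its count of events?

i=0 t=21 v=8: → [20,30); WM=−∞
i=1 t=32 v=7: → [30,40); WM=−∞
i=2 t=45 v=5: → [40,50); WM=−∞
i=3 t=48 v=4: → [40,50); WM=48; [20,30) fires=1 [30,40) fires=1
i=4 t=55 v=7: → [50,60); WM=48
i=5 t=56 v=5: → [50,60); WM=48

1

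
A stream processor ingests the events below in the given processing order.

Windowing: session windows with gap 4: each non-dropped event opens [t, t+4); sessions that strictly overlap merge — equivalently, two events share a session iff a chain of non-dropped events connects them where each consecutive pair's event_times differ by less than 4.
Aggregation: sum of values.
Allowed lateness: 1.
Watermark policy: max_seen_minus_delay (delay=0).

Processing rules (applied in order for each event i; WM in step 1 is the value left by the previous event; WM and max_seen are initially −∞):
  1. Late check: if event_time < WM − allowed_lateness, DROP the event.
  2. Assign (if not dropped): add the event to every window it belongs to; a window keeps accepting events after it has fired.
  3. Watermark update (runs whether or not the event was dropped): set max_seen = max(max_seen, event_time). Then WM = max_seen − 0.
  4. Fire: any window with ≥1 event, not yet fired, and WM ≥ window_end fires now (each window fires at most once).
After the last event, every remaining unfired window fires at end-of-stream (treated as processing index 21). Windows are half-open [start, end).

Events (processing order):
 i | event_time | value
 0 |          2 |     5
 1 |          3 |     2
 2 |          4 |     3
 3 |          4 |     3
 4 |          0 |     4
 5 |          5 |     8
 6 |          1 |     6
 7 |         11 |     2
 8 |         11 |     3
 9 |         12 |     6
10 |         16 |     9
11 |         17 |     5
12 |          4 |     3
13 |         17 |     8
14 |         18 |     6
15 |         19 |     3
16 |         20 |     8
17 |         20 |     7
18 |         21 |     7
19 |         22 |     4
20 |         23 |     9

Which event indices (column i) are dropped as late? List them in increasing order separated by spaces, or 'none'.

i=0 t=2 v=5: → [2,6); WM=2
i=1 t=3 v=2: → [2,7); WM=3
i=2 t=4 v=3: → [2,8); WM=4
i=3 t=4 v=3: → [2,8); WM=4
i=4 t=0 v=4: DROP (t<4-1); WM=4
i=5 t=5 v=8: → [2,9); WM=5
i=6 t=1 v=6: DROP (t<5-1); WM=5
i=7 t=11 v=2: → [11,15); WM=11
i=8 t=11 v=3: → [11,15); WM=11
i=9 t=12 v=6: → [11,16); WM=12
i=10 t=16 v=9: → [16,20); WM=16
i=11 t=17 v=5: → [16,21); WM=17
i=12 t=4 v=3: DROP (t<17-1); WM=17
i=13 t=17 v=8: → [16,21); WM=17
i=14 t=18 v=6: → [16,22); WM=18
i=15 t=19 v=3: → [16,23); WM=19
i=16 t=20 v=8: → [16,24); WM=20
i=17 t=20 v=7: → [16,24); WM=20
i=18 t=21 v=7: → [16,25); WM=21
i=19 t=22 v=4: → [16,26); WM=22
i=20 t=23 v=9: → [16,27); WM=23

4 6 12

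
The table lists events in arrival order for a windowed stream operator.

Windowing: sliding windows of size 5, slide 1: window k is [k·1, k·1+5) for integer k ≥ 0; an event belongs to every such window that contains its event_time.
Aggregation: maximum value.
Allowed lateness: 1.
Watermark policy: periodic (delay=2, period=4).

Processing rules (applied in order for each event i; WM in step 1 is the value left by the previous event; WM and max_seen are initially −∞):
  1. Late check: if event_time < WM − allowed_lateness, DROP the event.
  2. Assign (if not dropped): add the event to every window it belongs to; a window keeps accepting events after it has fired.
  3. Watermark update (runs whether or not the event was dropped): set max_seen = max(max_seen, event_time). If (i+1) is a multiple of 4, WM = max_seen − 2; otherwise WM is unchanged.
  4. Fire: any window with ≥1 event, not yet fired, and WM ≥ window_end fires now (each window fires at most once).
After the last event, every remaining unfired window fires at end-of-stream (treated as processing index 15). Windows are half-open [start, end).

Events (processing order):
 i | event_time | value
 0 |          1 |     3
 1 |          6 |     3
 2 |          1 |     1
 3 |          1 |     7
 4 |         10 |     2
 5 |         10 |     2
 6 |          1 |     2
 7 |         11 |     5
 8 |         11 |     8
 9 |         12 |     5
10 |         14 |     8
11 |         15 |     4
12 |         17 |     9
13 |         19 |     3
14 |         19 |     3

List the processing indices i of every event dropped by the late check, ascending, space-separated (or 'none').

i=0 t=1 v=3: → [1,6),[0,5); WM=−∞
i=1 t=6 v=3: → [6,11),[5,10),[4,9),[3,8),[2,7); WM=−∞
i=2 t=1 v=1: → [1,6),[0,5); WM=−∞
i=3 t=1 v=7: → [1,6),[0,5); WM=4
i=4 t=10 v=2: → [10,15),[9,14),[8,13),[7,12),[6,11); WM=4
i=5 t=10 v=2: → [10,15),[9,14),[8,13),[7,12),[6,11); WM=4
i=6 t=1 v=2: DROP (t<4-1); WM=4
i=7 t=11 v=5: → [11,16),[10,15),[9,14),[8,13),[7,12); WM=9; [0,5) fires=7 [1,6) fires=7 [2,7) fires=3 [3,8) fires=3 [4,9) fires=3
i=8 t=11 v=8: → [11,16),[10,15),[9,14),[8,13),[7,12); WM=9
i=9 t=12 v=5: → [12,17),[11,16),[10,15),[9,14),[8,13); WM=9
i=10 t=14 v=8: → [14,19),[13,18),[12,17),[11,16),[10,15); WM=9
i=11 t=15 v=4: → [15,20),[14,19),[13,18),[12,17),[11,16); WM=13; [5,10) fires=3 [6,11) fires=3 [7,12) fires=8 [8,13) fires=8
i=12 t=17 v=9: → [17,22),[16,21),[15,20),[14,19),[13,18); WM=13
i=13 t=19 v=3: → [19,24),[18,23),[17,22),[16,21),[15,20); WM=13
i=14 t=19 v=3: → [19,24),[18,23),[17,22),[16,21),[15,20); WM=13

6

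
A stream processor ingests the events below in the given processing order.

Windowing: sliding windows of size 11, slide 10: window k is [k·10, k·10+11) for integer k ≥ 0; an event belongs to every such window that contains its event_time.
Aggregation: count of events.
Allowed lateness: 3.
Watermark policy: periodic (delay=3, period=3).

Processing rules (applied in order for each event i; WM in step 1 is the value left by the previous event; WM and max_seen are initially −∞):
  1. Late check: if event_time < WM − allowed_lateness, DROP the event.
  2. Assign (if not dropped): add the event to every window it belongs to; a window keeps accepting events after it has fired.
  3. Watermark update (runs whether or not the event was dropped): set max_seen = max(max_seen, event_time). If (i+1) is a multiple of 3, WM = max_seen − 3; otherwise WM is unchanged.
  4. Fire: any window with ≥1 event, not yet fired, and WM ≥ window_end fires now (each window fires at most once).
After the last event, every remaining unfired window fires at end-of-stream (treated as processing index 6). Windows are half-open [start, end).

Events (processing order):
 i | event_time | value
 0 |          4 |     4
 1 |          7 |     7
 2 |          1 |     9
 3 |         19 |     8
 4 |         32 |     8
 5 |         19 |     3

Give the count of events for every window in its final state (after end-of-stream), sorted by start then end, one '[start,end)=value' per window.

i=0 t=4 v=4: → [0,11); WM=−∞
i=1 t=7 v=7: → [0,11); WM=−∞
i=2 t=1 v=9: → [0,11); WM=4
i=3 t=19 v=8: → [10,21); WM=4
i=4 t=32 v=8: → [30,41); WM=4
i=5 t=19 v=3: → [10,21); WM=29; [0,11) fires=3 [10,21) fires=2

[0,11)=3 [10,21)=2 [30,41)=1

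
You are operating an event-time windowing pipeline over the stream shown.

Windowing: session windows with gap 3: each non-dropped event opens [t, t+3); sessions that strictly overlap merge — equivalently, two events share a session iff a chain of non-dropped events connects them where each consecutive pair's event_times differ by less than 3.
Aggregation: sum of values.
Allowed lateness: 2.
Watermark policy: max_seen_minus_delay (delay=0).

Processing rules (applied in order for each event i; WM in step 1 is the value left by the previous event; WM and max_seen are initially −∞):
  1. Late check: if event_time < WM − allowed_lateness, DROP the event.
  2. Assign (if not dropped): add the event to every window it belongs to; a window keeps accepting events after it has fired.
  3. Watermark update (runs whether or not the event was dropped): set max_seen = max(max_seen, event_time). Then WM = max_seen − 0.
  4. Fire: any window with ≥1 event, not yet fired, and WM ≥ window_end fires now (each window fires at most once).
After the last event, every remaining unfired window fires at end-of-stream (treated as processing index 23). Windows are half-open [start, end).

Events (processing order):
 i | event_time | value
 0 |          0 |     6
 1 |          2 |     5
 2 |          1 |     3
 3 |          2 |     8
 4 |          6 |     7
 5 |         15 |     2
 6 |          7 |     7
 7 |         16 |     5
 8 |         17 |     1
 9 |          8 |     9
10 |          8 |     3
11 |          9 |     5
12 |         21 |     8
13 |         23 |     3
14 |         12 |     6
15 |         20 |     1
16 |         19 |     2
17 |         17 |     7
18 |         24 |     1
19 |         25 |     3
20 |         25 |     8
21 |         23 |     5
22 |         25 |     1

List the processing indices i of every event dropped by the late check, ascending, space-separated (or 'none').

i=0 t=0 v=6: → [0,3); WM=0
i=1 t=2 v=5: → [0,5); WM=2
i=2 t=1 v=3: → [0,5); WM=2
i=3 t=2 v=8: → [0,5); WM=2
i=4 t=6 v=7: → [6,9); WM=6
i=5 t=15 v=2: → [15,18); WM=15
i=6 t=7 v=7: DROP (t<15-2); WM=15
i=7 t=16 v=5: → [15,19); WM=16
i=8 t=17 v=1: → [15,20); WM=17
i=9 t=8 v=9: DROP (t<17-2); WM=17
i=10 t=8 v=3: DROP (t<17-2); WM=17
i=11 t=9 v=5: DROP (t<17-2); WM=17
i=12 t=21 v=8: → [21,24); WM=21
i=13 t=23 v=3: → [21,26); WM=23
i=14 t=12 v=6: DROP (t<23-2); WM=23
i=15 t=20 v=1: DROP (t<23-2); WM=23
i=16 t=19 v=2: DROP (t<23-2); WM=23
i=17 t=17 v=7: DROP (t<23-2); WM=23
i=18 t=24 v=1: → [21,27); WM=24
i=19 t=25 v=3: → [21,28); WM=25
i=20 t=25 v=8: → [21,28); WM=25
i=21 t=23 v=5: → [21,28); WM=25
i=22 t=25 v=1: → [21,28); WM=25

6 9 10 11 14 15 16 17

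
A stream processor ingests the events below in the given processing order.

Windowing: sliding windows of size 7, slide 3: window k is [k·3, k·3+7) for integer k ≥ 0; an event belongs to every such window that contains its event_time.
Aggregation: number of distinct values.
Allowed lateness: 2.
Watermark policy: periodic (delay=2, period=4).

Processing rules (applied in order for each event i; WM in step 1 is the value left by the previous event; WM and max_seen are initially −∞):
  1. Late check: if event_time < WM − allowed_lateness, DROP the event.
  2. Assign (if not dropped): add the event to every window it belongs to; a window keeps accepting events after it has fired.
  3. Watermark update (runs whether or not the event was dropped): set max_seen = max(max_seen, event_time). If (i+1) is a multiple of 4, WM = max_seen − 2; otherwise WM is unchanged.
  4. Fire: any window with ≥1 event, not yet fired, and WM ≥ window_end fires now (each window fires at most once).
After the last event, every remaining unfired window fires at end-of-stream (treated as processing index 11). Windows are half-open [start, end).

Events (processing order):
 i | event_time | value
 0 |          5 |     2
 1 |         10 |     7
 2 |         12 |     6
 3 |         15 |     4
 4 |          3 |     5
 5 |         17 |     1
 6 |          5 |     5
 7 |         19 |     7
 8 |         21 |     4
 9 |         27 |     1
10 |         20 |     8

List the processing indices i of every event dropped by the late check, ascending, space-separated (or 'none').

i=0 t=5 v=2: → [3,10),[0,7); WM=−∞
i=1 t=10 v=7: → [9,16),[6,13); WM=−∞
i=2 t=12 v=6: → [12,19),[9,16),[6,13); WM=−∞
i=3 t=15 v=4: → [15,22),[12,19),[9,16); WM=13; [0,7) fires=1 [3,10) fires=1 [6,13) fires=2
i=4 t=3 v=5: DROP (t<13-2); WM=13
i=5 t=17 v=1: → [15,22),[12,19); WM=13
i=6 t=5 v=5: DROP (t<13-2); WM=13
i=7 t=19 v=7: → [18,25),[15,22); WM=17; [9,16) fires=3
i=8 t=21 v=4: → [21,28),[18,25),[15,22); WM=17
i=9 t=27 v=1: → [27,34),[24,31),[21,28); WM=17
i=10 t=20 v=8: → [18,25),[15,22); WM=17

4 6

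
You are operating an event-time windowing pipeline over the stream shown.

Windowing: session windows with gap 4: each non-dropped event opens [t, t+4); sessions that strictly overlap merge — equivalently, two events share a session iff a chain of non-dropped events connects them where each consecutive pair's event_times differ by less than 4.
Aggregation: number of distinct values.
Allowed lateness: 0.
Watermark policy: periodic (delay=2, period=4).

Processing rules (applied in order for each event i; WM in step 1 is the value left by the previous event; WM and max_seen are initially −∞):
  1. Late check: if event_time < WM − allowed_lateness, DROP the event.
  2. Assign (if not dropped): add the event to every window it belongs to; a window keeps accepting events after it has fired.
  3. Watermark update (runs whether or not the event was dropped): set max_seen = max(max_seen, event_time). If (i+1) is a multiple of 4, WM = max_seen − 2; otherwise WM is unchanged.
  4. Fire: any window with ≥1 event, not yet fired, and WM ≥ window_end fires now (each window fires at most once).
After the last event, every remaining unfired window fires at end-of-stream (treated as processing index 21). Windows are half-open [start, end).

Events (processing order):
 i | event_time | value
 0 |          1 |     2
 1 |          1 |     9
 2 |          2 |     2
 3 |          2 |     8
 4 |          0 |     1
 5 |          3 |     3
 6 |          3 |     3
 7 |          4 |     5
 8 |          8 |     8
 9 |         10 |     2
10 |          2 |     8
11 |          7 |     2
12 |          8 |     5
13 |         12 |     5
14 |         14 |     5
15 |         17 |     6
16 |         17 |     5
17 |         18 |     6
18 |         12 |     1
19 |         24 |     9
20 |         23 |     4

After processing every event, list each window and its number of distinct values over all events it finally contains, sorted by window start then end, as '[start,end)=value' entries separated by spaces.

[0,22)=7 [23,28)=2

i=0 t=1 v=2: → [1,5); WM=−∞
i=1 t=1 v=9: → [1,5); WM=−∞
i=2 t=2 v=2: → [1,6); WM=−∞
i=3 t=2 v=8: → [1,6); WM=0
i=4 t=0 v=1: → [0,6); WM=0
i=5 t=3 v=3: → [0,7); WM=0
i=6 t=3 v=3: → [0,7); WM=0
i=7 t=4 v=5: → [0,8); WM=2
i=8 t=8 v=8: → [8,12); WM=2
i=9 t=10 v=2: → [8,14); WM=2
i=10 t=2 v=8: → [0,8); WM=2
i=11 t=7 v=2: → [0,14); WM=8
i=12 t=8 v=5: → [0,14); WM=8
i=13 t=12 v=5: → [0,16); WM=8
i=14 t=14 v=5: → [0,18); WM=8
i=15 t=17 v=6: → [0,21); WM=15
i=16 t=17 v=5: → [0,21); WM=15
i=17 t=18 v=6: → [0,22); WM=15
i=18 t=12 v=1: DROP (t<15-0); WM=15
i=19 t=24 v=9: → [24,28); WM=22
i=20 t=23 v=4: → [23,28); WM=22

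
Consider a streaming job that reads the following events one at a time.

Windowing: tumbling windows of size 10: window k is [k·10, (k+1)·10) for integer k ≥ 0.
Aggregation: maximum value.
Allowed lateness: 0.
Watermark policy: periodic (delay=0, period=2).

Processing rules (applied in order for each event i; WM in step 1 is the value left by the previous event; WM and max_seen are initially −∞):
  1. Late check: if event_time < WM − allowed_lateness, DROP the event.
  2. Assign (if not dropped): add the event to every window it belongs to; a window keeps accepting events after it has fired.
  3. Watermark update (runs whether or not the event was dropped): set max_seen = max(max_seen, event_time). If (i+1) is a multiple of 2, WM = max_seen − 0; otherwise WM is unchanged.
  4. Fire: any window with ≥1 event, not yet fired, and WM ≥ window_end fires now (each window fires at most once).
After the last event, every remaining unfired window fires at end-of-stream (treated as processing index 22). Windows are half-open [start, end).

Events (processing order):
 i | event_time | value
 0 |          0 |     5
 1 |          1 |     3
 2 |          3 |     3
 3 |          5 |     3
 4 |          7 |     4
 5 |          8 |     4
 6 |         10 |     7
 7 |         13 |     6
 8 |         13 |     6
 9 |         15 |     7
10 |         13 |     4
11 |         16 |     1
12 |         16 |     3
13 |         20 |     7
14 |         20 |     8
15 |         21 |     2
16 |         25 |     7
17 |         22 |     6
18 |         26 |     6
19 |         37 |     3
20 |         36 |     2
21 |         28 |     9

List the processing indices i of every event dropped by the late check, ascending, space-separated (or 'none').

i=0 t=0 v=5: → [0,10); WM=−∞
i=1 t=1 v=3: → [0,10); WM=1
i=2 t=3 v=3: → [0,10); WM=1
i=3 t=5 v=3: → [0,10); WM=5
i=4 t=7 v=4: → [0,10); WM=5
i=5 t=8 v=4: → [0,10); WM=8
i=6 t=10 v=7: → [10,20); WM=8
i=7 t=13 v=6: → [10,20); WM=13; [0,10) fires=5
i=8 t=13 v=6: → [10,20); WM=13
i=9 t=15 v=7: → [10,20); WM=15
i=10 t=13 v=4: DROP (t<15-0); WM=15
i=11 t=16 v=1: → [10,20); WM=16
i=12 t=16 v=3: → [10,20); WM=16
i=13 t=20 v=7: → [20,30); WM=20; [10,20) fires=7
i=14 t=20 v=8: → [20,30); WM=20
i=15 t=21 v=2: → [20,30); WM=21
i=16 t=25 v=7: → [20,30); WM=21
i=17 t=22 v=6: → [20,30); WM=25
i=18 t=26 v=6: → [20,30); WM=25
i=19 t=37 v=3: → [30,40); WM=37; [20,30) fires=8
i=20 t=36 v=2: DROP (t<37-0); WM=37
i=21 t=28 v=9: DROP (t<37-0); WM=37

10 20 21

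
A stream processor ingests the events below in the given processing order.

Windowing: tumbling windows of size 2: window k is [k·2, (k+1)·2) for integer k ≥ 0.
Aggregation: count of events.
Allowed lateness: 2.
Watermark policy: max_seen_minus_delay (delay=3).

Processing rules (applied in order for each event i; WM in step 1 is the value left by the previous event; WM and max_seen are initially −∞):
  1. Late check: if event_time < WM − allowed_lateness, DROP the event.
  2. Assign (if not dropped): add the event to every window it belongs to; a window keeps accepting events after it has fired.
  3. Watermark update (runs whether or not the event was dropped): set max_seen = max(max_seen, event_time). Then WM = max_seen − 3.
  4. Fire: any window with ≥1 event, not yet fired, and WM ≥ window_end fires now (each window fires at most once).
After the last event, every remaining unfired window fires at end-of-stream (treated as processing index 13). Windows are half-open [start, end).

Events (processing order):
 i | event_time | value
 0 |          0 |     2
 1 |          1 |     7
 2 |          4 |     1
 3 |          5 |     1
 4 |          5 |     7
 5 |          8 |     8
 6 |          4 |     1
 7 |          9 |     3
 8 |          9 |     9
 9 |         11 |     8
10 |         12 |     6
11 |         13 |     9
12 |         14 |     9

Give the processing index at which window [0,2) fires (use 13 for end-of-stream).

3

i=0 t=0 v=2: → [0,2); WM=-3
i=1 t=1 v=7: → [0,2); WM=-2
i=2 t=4 v=1: → [4,6); WM=1
i=3 t=5 v=1: → [4,6); WM=2; [0,2) fires=2
i=4 t=5 v=7: → [4,6); WM=2
i=5 t=8 v=8: → [8,10); WM=5
i=6 t=4 v=1: → [4,6); WM=5
i=7 t=9 v=3: → [8,10); WM=6; [4,6) fires=4
i=8 t=9 v=9: → [8,10); WM=6
i=9 t=11 v=8: → [10,12); WM=8
i=10 t=12 v=6: → [12,14); WM=9
i=11 t=13 v=9: → [12,14); WM=10; [8,10) fires=3
i=12 t=14 v=9: → [14,16); WM=11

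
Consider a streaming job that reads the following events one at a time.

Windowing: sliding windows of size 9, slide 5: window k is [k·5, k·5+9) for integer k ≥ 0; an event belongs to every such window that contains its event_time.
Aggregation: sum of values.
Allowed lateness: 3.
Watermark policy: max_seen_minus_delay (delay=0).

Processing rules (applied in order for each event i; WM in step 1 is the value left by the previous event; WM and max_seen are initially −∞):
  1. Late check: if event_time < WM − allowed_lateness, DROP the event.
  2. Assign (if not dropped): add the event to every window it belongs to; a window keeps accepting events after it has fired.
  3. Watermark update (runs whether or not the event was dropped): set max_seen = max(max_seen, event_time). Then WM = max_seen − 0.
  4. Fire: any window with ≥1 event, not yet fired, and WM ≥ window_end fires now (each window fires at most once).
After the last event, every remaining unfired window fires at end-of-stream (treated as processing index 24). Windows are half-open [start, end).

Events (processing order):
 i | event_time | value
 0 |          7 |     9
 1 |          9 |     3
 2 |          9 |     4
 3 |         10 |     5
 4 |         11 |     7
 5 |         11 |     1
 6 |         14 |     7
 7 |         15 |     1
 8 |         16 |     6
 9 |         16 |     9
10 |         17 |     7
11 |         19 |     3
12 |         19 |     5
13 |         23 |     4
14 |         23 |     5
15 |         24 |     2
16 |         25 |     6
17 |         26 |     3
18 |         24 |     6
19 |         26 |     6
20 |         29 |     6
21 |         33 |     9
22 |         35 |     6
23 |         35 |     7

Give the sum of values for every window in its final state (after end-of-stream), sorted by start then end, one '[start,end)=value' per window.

[0,9)=9 [5,14)=29 [10,19)=43 [15,24)=40 [20,29)=32 [25,34)=30 [30,39)=22 [35,44)=13

i=0 t=7 v=9: → [5,14),[0,9); WM=7
i=1 t=9 v=3: → [5,14); WM=9; [0,9) fires=9
i=2 t=9 v=4: → [5,14); WM=9
i=3 t=10 v=5: → [10,19),[5,14); WM=10
i=4 t=11 v=7: → [10,19),[5,14); WM=11
i=5 t=11 v=1: → [10,19),[5,14); WM=11
i=6 t=14 v=7: → [10,19); WM=14; [5,14) fires=29
i=7 t=15 v=1: → [15,24),[10,19); WM=15
i=8 t=16 v=6: → [15,24),[10,19); WM=16
i=9 t=16 v=9: → [15,24),[10,19); WM=16
i=10 t=17 v=7: → [15,24),[10,19); WM=17
i=11 t=19 v=3: → [15,24); WM=19; [10,19) fires=43
i=12 t=19 v=5: → [15,24); WM=19
i=13 t=23 v=4: → [20,29),[15,24); WM=23
i=14 t=23 v=5: → [20,29),[15,24); WM=23
i=15 t=24 v=2: → [20,29); WM=24; [15,24) fires=40
i=16 t=25 v=6: → [25,34),[20,29); WM=25
i=17 t=26 v=3: → [25,34),[20,29); WM=26
i=18 t=24 v=6: → [20,29); WM=26
i=19 t=26 v=6: → [25,34),[20,29); WM=26
i=20 t=29 v=6: → [25,34); WM=29; [20,29) fires=32
i=21 t=33 v=9: → [30,39),[25,34); WM=33
i=22 t=35 v=6: → [35,44),[30,39); WM=35; [25,34) fires=30
i=23 t=35 v=7: → [35,44),[30,39); WM=35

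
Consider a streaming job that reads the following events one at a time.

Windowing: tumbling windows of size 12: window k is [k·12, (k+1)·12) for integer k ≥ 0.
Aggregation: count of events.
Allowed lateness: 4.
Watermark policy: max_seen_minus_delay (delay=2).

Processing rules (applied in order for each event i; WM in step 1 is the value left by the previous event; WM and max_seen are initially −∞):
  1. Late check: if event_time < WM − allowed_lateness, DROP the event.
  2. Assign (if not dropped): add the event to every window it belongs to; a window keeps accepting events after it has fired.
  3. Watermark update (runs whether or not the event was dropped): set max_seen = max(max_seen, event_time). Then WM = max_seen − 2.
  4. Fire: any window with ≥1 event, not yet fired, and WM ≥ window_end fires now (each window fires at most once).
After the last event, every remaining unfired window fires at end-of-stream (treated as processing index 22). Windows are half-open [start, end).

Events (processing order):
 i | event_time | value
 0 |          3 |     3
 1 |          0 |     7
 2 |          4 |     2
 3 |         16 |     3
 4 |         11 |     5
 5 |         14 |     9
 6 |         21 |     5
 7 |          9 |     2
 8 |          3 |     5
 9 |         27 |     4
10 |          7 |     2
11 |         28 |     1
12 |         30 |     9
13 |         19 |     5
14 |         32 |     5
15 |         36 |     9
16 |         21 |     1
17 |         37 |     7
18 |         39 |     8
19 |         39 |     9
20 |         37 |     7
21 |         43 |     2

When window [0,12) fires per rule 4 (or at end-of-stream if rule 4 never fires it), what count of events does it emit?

i=0 t=3 v=3: → [0,12); WM=1
i=1 t=0 v=7: → [0,12); WM=1
i=2 t=4 v=2: → [0,12); WM=2
i=3 t=16 v=3: → [12,24); WM=14; [0,12) fires=3
i=4 t=11 v=5: → [0,12); WM=14
i=5 t=14 v=9: → [12,24); WM=14
i=6 t=21 v=5: → [12,24); WM=19
i=7 t=9 v=2: DROP (t<19-4); WM=19
i=8 t=3 v=5: DROP (t<19-4); WM=19
i=9 t=27 v=4: → [24,36); WM=25; [12,24) fires=3
i=10 t=7 v=2: DROP (t<25-4); WM=25
i=11 t=28 v=1: → [24,36); WM=26
i=12 t=30 v=9: → [24,36); WM=28
i=13 t=19 v=5: DROP (t<28-4); WM=28
i=14 t=32 v=5: → [24,36); WM=30
i=15 t=36 v=9: → [36,48); WM=34
i=16 t=21 v=1: DROP (t<34-4); WM=34
i=17 t=37 v=7: → [36,48); WM=35
i=18 t=39 v=8: → [36,48); WM=37; [24,36) fires=4
i=19 t=39 v=9: → [36,48); WM=37
i=20 t=37 v=7: → [36,48); WM=37
i=21 t=43 v=2: → [36,48); WM=41

3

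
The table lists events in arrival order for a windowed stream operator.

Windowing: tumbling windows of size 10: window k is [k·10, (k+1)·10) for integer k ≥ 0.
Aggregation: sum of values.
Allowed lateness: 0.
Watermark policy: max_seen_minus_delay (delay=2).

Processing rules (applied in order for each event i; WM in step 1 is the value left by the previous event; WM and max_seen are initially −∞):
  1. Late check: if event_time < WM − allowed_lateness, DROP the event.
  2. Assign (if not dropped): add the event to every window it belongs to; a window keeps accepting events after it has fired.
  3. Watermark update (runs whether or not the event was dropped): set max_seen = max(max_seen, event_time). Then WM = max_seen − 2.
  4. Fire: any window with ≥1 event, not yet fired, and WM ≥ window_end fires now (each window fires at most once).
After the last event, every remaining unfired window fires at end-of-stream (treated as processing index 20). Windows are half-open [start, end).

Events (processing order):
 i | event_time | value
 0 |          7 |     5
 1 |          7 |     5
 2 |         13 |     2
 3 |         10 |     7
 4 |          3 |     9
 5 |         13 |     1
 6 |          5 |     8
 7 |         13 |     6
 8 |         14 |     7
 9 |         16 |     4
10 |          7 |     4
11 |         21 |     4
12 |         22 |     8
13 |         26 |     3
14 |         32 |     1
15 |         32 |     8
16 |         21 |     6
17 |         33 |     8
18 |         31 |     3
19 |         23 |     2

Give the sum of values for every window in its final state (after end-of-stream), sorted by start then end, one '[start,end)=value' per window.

i=0 t=7 v=5: → [0,10); WM=5
i=1 t=7 v=5: → [0,10); WM=5
i=2 t=13 v=2: → [10,20); WM=11; [0,10) fires=10
i=3 t=10 v=7: DROP (t<11-0); WM=11
i=4 t=3 v=9: DROP (t<11-0); WM=11
i=5 t=13 v=1: → [10,20); WM=11
i=6 t=5 v=8: DROP (t<11-0); WM=11
i=7 t=13 v=6: → [10,20); WM=11
i=8 t=14 v=7: → [10,20); WM=12
i=9 t=16 v=4: → [10,20); WM=14
i=10 t=7 v=4: DROP (t<14-0); WM=14
i=11 t=21 v=4: → [20,30); WM=19
i=12 t=22 v=8: → [20,30); WM=20; [10,20) fires=20
i=13 t=26 v=3: → [20,30); WM=24
i=14 t=32 v=1: → [30,40); WM=30; [20,30) fires=15
i=15 t=32 v=8: → [30,40); WM=30
i=16 t=21 v=6: DROP (t<30-0); WM=30
i=17 t=33 v=8: → [30,40); WM=31
i=18 t=31 v=3: → [30,40); WM=31
i=19 t=23 v=2: DROP (t<31-0); WM=31

[0,10)=10 [10,20)=20 [20,30)=15 [30,40)=20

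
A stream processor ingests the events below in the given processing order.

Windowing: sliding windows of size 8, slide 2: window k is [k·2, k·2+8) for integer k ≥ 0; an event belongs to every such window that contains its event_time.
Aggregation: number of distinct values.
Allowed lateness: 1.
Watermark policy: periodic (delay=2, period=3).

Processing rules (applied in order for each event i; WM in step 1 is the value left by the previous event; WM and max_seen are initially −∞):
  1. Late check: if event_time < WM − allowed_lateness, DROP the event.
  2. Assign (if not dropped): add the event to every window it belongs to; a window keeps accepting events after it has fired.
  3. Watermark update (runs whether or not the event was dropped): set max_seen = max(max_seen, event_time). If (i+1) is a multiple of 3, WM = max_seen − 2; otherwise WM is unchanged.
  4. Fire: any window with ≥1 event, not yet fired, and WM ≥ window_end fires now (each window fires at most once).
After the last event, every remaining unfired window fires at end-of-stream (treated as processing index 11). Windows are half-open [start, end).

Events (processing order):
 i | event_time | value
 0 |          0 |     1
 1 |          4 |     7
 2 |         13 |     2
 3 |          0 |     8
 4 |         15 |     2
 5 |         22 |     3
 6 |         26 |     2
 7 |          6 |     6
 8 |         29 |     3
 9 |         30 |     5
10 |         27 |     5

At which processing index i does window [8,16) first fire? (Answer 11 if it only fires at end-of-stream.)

i=0 t=0 v=1: → [0,8); WM=−∞
i=1 t=4 v=7: → [4,12),[2,10),[0,8); WM=−∞
i=2 t=13 v=2: → [12,20),[10,18),[8,16),[6,14); WM=11; [0,8) fires=2 [2,10) fires=1
i=3 t=0 v=8: DROP (t<11-1); WM=11
i=4 t=15 v=2: → [14,22),[12,20),[10,18),[8,16); WM=11
i=5 t=22 v=3: → [22,30),[20,28),[18,26),[16,24); WM=20; [4,12) fires=1 [6,14) fires=1 [8,16) fires=1 [10,18) fires=1 [12,20) fires=1
i=6 t=26 v=2: → [26,34),[24,32),[22,30),[20,28); WM=20
i=7 t=6 v=6: DROP (t<20-1); WM=20
i=8 t=29 v=3: → [28,36),[26,34),[24,32),[22,30); WM=27; [14,22) fires=1 [16,24) fires=1 [18,26) fires=1
i=9 t=30 v=5: → [30,38),[28,36),[26,34),[24,32); WM=27
i=10 t=27 v=5: → [26,34),[24,32),[22,30),[20,28); WM=27

5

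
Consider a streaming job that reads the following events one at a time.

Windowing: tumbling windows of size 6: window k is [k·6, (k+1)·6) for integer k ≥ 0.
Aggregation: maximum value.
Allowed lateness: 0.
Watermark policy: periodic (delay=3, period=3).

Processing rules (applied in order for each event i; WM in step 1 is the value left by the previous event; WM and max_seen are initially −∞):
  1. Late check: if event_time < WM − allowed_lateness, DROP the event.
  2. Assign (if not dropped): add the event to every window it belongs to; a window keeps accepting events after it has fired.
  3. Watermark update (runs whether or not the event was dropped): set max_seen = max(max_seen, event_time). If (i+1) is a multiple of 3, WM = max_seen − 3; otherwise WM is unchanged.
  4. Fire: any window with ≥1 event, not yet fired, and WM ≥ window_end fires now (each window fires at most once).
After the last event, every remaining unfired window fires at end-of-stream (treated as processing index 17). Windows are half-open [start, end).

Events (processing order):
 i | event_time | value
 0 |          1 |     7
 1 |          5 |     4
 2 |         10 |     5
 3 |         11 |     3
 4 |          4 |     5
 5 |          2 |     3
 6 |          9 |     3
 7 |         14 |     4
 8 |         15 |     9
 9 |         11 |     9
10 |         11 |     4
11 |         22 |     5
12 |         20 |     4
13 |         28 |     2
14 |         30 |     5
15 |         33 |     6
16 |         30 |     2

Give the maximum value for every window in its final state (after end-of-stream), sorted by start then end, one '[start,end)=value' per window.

i=0 t=1 v=7: → [0,6); WM=−∞
i=1 t=5 v=4: → [0,6); WM=−∞
i=2 t=10 v=5: → [6,12); WM=7; [0,6) fires=7
i=3 t=11 v=3: → [6,12); WM=7
i=4 t=4 v=5: DROP (t<7-0); WM=7
i=5 t=2 v=3: DROP (t<7-0); WM=8
i=6 t=9 v=3: → [6,12); WM=8
i=7 t=14 v=4: → [12,18); WM=8
i=8 t=15 v=9: → [12,18); WM=12; [6,12) fires=5
i=9 t=11 v=9: DROP (t<12-0); WM=12
i=10 t=11 v=4: DROP (t<12-0); WM=12
i=11 t=22 v=5: → [18,24); WM=19; [12,18) fires=9
i=12 t=20 v=4: → [18,24); WM=19
i=13 t=28 v=2: → [24,30); WM=19
i=14 t=30 v=5: → [30,36); WM=27; [18,24) fires=5
i=15 t=33 v=6: → [30,36); WM=27
i=16 t=30 v=2: → [30,36); WM=27

[0,6)=7 [6,12)=5 [12,18)=9 [18,24)=5 [24,30)=2 [30,36)=6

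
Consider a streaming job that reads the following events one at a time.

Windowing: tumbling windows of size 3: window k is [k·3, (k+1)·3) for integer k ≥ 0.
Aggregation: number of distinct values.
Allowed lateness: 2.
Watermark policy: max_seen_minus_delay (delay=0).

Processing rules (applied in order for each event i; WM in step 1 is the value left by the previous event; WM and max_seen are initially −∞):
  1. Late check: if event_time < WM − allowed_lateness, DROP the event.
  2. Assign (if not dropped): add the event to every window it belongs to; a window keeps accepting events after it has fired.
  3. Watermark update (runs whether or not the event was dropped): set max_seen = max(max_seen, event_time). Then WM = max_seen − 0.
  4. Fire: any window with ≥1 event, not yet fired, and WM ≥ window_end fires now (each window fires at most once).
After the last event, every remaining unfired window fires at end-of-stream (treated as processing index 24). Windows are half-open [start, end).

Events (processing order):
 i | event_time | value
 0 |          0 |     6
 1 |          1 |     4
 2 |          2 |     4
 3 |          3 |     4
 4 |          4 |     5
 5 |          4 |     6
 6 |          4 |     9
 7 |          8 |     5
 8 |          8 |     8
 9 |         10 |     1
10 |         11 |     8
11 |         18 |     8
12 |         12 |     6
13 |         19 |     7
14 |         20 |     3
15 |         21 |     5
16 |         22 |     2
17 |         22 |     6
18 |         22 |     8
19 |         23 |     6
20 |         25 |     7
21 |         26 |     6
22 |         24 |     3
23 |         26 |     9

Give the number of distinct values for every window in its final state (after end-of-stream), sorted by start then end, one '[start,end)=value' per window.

i=0 t=0 v=6: → [0,3); WM=0
i=1 t=1 v=4: → [0,3); WM=1
i=2 t=2 v=4: → [0,3); WM=2
i=3 t=3 v=4: → [3,6); WM=3; [0,3) fires=2
i=4 t=4 v=5: → [3,6); WM=4
i=5 t=4 v=6: → [3,6); WM=4
i=6 t=4 v=9: → [3,6); WM=4
i=7 t=8 v=5: → [6,9); WM=8; [3,6) fires=4
i=8 t=8 v=8: → [6,9); WM=8
i=9 t=10 v=1: → [9,12); WM=10; [6,9) fires=2
i=10 t=11 v=8: → [9,12); WM=11
i=11 t=18 v=8: → [18,21); WM=18; [9,12) fires=2
i=12 t=12 v=6: DROP (t<18-2); WM=18
i=13 t=19 v=7: → [18,21); WM=19
i=14 t=20 v=3: → [18,21); WM=20
i=15 t=21 v=5: → [21,24); WM=21; [18,21) fires=3
i=16 t=22 v=2: → [21,24); WM=22
i=17 t=22 v=6: → [21,24); WM=22
i=18 t=22 v=8: → [21,24); WM=22
i=19 t=23 v=6: → [21,24); WM=23
i=20 t=25 v=7: → [24,27); WM=25; [21,24) fires=4
i=21 t=26 v=6: → [24,27); WM=26
i=22 t=24 v=3: → [24,27); WM=26
i=23 t=26 v=9: → [24,27); WM=26

[0,3)=2 [3,6)=4 [6,9)=2 [9,12)=2 [18,21)=3 [21,24)=4 [24,27)=4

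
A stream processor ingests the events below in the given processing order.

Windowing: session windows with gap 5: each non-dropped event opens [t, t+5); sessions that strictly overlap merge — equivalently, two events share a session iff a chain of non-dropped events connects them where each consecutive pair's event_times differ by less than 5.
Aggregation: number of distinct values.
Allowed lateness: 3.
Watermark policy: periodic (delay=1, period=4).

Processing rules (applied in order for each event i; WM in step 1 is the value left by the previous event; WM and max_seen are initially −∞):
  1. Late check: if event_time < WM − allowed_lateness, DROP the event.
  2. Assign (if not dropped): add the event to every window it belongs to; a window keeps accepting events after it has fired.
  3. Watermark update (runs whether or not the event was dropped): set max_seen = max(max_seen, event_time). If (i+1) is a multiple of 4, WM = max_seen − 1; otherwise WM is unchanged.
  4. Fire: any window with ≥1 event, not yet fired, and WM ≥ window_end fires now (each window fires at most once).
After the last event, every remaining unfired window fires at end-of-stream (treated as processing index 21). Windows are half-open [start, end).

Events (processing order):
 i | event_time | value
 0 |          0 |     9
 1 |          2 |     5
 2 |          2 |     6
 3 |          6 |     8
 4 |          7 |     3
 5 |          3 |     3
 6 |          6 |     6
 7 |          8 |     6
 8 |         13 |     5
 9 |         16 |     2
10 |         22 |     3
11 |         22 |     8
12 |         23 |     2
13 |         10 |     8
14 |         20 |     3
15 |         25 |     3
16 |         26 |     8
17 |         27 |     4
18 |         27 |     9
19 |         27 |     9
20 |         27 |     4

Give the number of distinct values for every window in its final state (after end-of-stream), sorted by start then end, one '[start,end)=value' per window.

[0,13)=5 [13,32)=6

i=0 t=0 v=9: → [0,5); WM=−∞
i=1 t=2 v=5: → [0,7); WM=−∞
i=2 t=2 v=6: → [0,7); WM=−∞
i=3 t=6 v=8: → [0,11); WM=5
i=4 t=7 v=3: → [0,12); WM=5
i=5 t=3 v=3: → [0,12); WM=5
i=6 t=6 v=6: → [0,12); WM=5
i=7 t=8 v=6: → [0,13); WM=7
i=8 t=13 v=5: → [13,18); WM=7
i=9 t=16 v=2: → [13,21); WM=7
i=10 t=22 v=3: → [22,27); WM=7
i=11 t=22 v=8: → [22,27); WM=21
i=12 t=23 v=2: → [22,28); WM=21
i=13 t=10 v=8: DROP (t<21-3); WM=21
i=14 t=20 v=3: → [13,28); WM=21
i=15 t=25 v=3: → [13,30); WM=24
i=16 t=26 v=8: → [13,31); WM=24
i=17 t=27 v=4: → [13,32); WM=24
i=18 t=27 v=9: → [13,32); WM=24
i=19 t=27 v=9: → [13,32); WM=26
i=20 t=27 v=4: → [13,32); WM=26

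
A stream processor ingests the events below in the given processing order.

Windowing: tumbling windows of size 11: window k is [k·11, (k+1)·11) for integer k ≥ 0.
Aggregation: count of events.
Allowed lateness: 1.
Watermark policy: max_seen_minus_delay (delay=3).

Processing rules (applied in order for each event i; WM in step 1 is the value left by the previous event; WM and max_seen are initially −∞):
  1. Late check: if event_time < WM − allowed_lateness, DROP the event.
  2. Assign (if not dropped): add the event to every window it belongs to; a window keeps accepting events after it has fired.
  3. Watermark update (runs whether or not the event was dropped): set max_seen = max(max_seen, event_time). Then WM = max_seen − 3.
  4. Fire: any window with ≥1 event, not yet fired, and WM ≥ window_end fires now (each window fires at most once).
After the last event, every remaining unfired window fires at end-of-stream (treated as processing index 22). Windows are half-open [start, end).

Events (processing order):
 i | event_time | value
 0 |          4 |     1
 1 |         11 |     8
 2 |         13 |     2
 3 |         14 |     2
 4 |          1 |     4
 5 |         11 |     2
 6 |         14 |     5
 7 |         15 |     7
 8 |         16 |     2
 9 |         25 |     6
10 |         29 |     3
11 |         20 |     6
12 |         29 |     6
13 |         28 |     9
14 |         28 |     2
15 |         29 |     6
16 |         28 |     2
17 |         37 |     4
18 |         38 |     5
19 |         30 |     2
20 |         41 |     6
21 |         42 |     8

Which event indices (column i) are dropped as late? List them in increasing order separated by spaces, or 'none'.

i=0 t=4 v=1: → [0,11); WM=1
i=1 t=11 v=8: → [11,22); WM=8
i=2 t=13 v=2: → [11,22); WM=10
i=3 t=14 v=2: → [11,22); WM=11; [0,11) fires=1
i=4 t=1 v=4: DROP (t<11-1); WM=11
i=5 t=11 v=2: → [11,22); WM=11
i=6 t=14 v=5: → [11,22); WM=11
i=7 t=15 v=7: → [11,22); WM=12
i=8 t=16 v=2: → [11,22); WM=13
i=9 t=25 v=6: → [22,33); WM=22; [11,22) fires=7
i=10 t=29 v=3: → [22,33); WM=26
i=11 t=20 v=6: DROP (t<26-1); WM=26
i=12 t=29 v=6: → [22,33); WM=26
i=13 t=28 v=9: → [22,33); WM=26
i=14 t=28 v=2: → [22,33); WM=26
i=15 t=29 v=6: → [22,33); WM=26
i=16 t=28 v=2: → [22,33); WM=26
i=17 t=37 v=4: → [33,44); WM=34; [22,33) fires=7
i=18 t=38 v=5: → [33,44); WM=35
i=19 t=30 v=2: DROP (t<35-1); WM=35
i=20 t=41 v=6: → [33,44); WM=38
i=21 t=42 v=8: → [33,44); WM=39

4 11 19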